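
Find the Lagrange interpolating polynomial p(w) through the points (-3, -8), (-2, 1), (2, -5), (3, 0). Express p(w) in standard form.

L_0(w) = (w + 2)(w - 2)(w - 3) / [-30] = -(1/30)w^3 + (1/10)w^2 + (2/15)w - 2/5
L_1(w) = (w + 3)(w - 2)(w - 3) / [20] = (1/20)w^3 - (1/10)w^2 - (9/20)w + 9/10
L_2(w) = (w + 3)(w + 2)(w - 3) / [-20] = -(1/20)w^3 - (1/10)w^2 + (9/20)w + 9/10
L_3(w) = (w + 3)(w + 2)(w - 2) / [30] = (1/30)w^3 + (1/10)w^2 - (2/15)w - 2/5
p(w) = (-8)·L_0 + 1·L_1 + (-5)·L_2 + 0·L_3
  (-8)·L_0(w) = (4/15)w^3 - (4/5)w^2 - (16/15)w + 16/5
  1·L_1(w) = (1/20)w^3 - (1/10)w^2 - (9/20)w + 9/10
  (-5)·L_2(w) = (1/4)w^3 + (1/2)w^2 - (9/4)w - 9/2
  0·L_3(w) = 0
Adding term by term: (17/30)w^3 - (2/5)w^2 - (113/30)w - 2/5

p(w) = (17/30)w^3 - (2/5)w^2 - (113/30)w - 2/5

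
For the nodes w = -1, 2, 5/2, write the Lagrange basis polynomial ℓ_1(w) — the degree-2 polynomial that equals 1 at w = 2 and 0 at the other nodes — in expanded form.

ℓ_1(w) = (w + 1)(w - 5/2) / [(3)·(-1/2)]
       = (w^2 - (3/2)w - 5/2) / (-3/2)

ℓ_1(w) = -(2/3)w^2 + w + 5/3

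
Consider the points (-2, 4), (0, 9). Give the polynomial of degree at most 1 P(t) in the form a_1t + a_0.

Build the Lagrange basis polynomials:
L_0(t) = t / [-2] = -(1/2)t
L_1(t) = (t + 2) / [2] = (1/2)t + 1
P(t) = 4·L_0 + 9·L_1
  4·L_0(t) = -2t
  9·L_1(t) = (9/2)t + 9
Adding term by term: (5/2)t + 9

P(t) = (5/2)t + 9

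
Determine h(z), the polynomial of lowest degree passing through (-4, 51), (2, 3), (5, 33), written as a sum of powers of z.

Newton's divided differences:
h[-4,2] = (3 - 51) / (2 - (-4)) = -8
h[2,5] = (33 - 3) / (5 - 2) = 10
h[-4,2,5] = (10 - (-8)) / (5 - (-4)) = 2
h(z) = 51 + (-8)·(z + 4) + 2·(z + 4)(z - 2)
Expanding: h(z) = 2z^2 - 4z + 3

h(z) = 2z^2 - 4z + 3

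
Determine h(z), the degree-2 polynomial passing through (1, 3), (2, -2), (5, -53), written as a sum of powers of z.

h(z) = -3z^2 + 4z + 2

Newton's divided differences:
h[1,2] = (-2 - 3) / (2 - 1) = -5
h[2,5] = (-53 - (-2)) / (5 - 2) = -17
h[1,2,5] = (-17 - (-5)) / (5 - 1) = -3
h(z) = 3 + (-5)·(z - 1) + (-3)·(z - 1)(z - 2)
Expanding: h(z) = -3z^2 + 4z + 2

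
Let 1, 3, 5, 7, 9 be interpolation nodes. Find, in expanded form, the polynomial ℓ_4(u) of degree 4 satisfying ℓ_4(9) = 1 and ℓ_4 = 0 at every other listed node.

ℓ_4(u) = (u - 1)(u - 3)(u - 5)(u - 7) / [(8)·(6)·(4)·(2)]
       = (u^4 - 16u^3 + 86u^2 - 176u + 105) / (384)

ℓ_4(u) = (1/384)u^4 - (1/24)u^3 + (43/192)u^2 - (11/24)u + 35/128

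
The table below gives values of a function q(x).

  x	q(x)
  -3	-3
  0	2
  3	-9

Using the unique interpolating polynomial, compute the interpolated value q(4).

-146/9

Using Newton's divided-difference form:
q[-3,0] = (2 - (-3)) / (0 - (-3)) = 5/3
q[0,3] = (-9 - 2) / (3 - 0) = -11/3
q[-3,0,3] = (-11/3 - 5/3) / (3 - (-3)) = -8/9
q(4) = -3 + (5/3)·(7) + (-8/9)·(7)·(4) = -146/9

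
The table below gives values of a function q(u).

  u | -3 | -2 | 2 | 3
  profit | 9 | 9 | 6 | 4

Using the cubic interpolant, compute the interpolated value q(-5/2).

1443/160

L_0(-5/2) = (-1/2)·(-9/2)·(-11/2)/[(-1)·(-5)·(-6)] = 33/80
L_1(-5/2) = (1/2)·(-9/2)·(-11/2)/[(1)·(-4)·(-5)] = 99/160
L_2(-5/2) = (1/2)·(-1/2)·(-11/2)/[(5)·(4)·(-1)] = -11/160
L_3(-5/2) = (1/2)·(-1/2)·(-9/2)/[(6)·(5)·(1)] = 3/80
Sum: 9·(33/80) + 9·(99/160) + 6·(-11/160) + 4·(3/80) = 1443/160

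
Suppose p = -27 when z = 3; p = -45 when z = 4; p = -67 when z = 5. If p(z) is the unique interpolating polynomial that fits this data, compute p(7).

-123

Evaluate each Lagrange basis at z = 7:
L_0(7) = (3)·(2)/[(-1)·(-2)] = 3
L_1(7) = (4)·(2)/[(1)·(-1)] = -8
L_2(7) = (4)·(3)/[(2)·(1)] = 6
Sum: (-27)·(3) + (-45)·(-8) + (-67)·(6) = -123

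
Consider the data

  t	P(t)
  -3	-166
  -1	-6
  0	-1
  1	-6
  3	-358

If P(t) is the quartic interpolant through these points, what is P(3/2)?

Using Newton's divided-difference form:
P[-3,-1] = (-6 - (-166)) / (-1 - (-3)) = 80
P[-1,0] = (-1 - (-6)) / (0 - (-1)) = 5
P[0,1] = (-6 - (-1)) / (1 - 0) = -5
P[1,3] = (-358 - (-6)) / (3 - 1) = -176
P[-3,-1,0] = (5 - 80) / (0 - (-3)) = -25
P[-1,0,1] = (-5 - 5) / (1 - (-1)) = -5
P[0,1,3] = (-176 - (-5)) / (3 - 0) = -57
P[-3,-1,0,1] = (-5 - (-25)) / (1 - (-3)) = 5
P[-1,0,1,3] = (-57 - (-5)) / (3 - (-1)) = -13
P[-3,-1,0,1,3] = (-13 - 5) / (3 - (-3)) = -3
P(3/2) = -166 + 80·(9/2) + (-25)·(9/2)·(5/2) + 5·(9/2)·(5/2)·(3/2) + (-3)·(9/2)·(5/2)·(3/2)·(1/2) = -451/16

-451/16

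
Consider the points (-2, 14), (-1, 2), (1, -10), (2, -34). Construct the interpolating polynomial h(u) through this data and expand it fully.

h(u) = -2u^3 - 2u^2 - 4u - 2

Build the Lagrange basis polynomials:
L_0(u) = (u + 1)(u - 1)(u - 2) / [-12] = -(1/12)u^3 + (1/6)u^2 + (1/12)u - 1/6
L_1(u) = (u + 2)(u - 1)(u - 2) / [6] = (1/6)u^3 - (1/6)u^2 - (2/3)u + 2/3
L_2(u) = (u + 2)(u + 1)(u - 2) / [-6] = -(1/6)u^3 - (1/6)u^2 + (2/3)u + 2/3
L_3(u) = (u + 2)(u + 1)(u - 1) / [12] = (1/12)u^3 + (1/6)u^2 - (1/12)u - 1/6
h(u) = 14·L_0 + 2·L_1 + (-10)·L_2 + (-34)·L_3
  14·L_0(u) = -(7/6)u^3 + (7/3)u^2 + (7/6)u - 7/3
  2·L_1(u) = (1/3)u^3 - (1/3)u^2 - (4/3)u + 4/3
  (-10)·L_2(u) = (5/3)u^3 + (5/3)u^2 - (20/3)u - 20/3
  (-34)·L_3(u) = -(17/6)u^3 - (17/3)u^2 + (17/6)u + 17/3
Adding term by term: -2u^3 - 2u^2 - 4u - 2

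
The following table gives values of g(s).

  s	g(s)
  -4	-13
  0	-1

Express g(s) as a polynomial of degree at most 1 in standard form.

g(s) = 3s - 1

Build the Lagrange basis polynomials:
L_0(s) = s / [-4] = -(1/4)s
L_1(s) = (s + 4) / [4] = (1/4)s + 1
g(s) = (-13)·L_0 + (-1)·L_1
  (-13)·L_0(s) = (13/4)s
  (-1)·L_1(s) = -(1/4)s - 1
Adding term by term: 3s - 1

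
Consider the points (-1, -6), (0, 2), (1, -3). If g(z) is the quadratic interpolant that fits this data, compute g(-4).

-108

L_0(-4) = (-4)·(-5)/[(-1)·(-2)] = 10
L_1(-4) = (-3)·(-5)/[(1)·(-1)] = -15
L_2(-4) = (-3)·(-4)/[(2)·(1)] = 6
Sum: (-6)·(10) + 2·(-15) + (-3)·(6) = -108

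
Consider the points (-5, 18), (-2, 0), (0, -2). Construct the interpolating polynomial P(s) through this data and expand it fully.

Build the Lagrange basis polynomials:
L_0(s) = (s + 2)s / [15] = (1/15)s^2 + (2/15)s
L_1(s) = (s + 5)s / [-6] = -(1/6)s^2 - (5/6)s
L_2(s) = (s + 5)(s + 2) / [10] = (1/10)s^2 + (7/10)s + 1
P(s) = 18·L_0 + 0·L_1 + (-2)·L_2
  18·L_0(s) = (6/5)s^2 + (12/5)s
  0·L_1(s) = 0
  (-2)·L_2(s) = -(1/5)s^2 - (7/5)s - 2
Adding term by term: s^2 + s - 2

P(s) = s^2 + s - 2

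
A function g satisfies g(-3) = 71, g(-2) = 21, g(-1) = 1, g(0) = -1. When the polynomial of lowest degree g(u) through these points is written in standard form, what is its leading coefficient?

Build the Lagrange basis polynomials:
L_0(u) = (u + 2)(u + 1)u / [-6] = -(1/6)u^3 - (1/2)u^2 - (1/3)u
L_1(u) = (u + 3)(u + 1)u / [2] = (1/2)u^3 + 2u^2 + (3/2)u
L_2(u) = (u + 3)(u + 2)u / [-2] = -(1/2)u^3 - (5/2)u^2 - 3u
L_3(u) = (u + 3)(u + 2)(u + 1) / [6] = (1/6)u^3 + u^2 + (11/6)u + 1
g(u) = 71·L_0 + 21·L_1 + 1·L_2 + (-1)·L_3
Only the coefficient of u^3 is needed; take it from each L_i and combine:
71·(-1/6) + 21·(1/2) + 1·(-1/2) + (-1)·(1/6) = -2

-2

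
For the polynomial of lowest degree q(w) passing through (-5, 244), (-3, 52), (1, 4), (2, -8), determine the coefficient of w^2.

L_0(w) = (w + 3)(w - 1)(w - 2) / [-84] = -(1/84)w^3 + (1/12)w - 1/14
L_1(w) = (w + 5)(w - 1)(w - 2) / [40] = (1/40)w^3 + (1/20)w^2 - (13/40)w + 1/4
L_2(w) = (w + 5)(w + 3)(w - 2) / [-24] = -(1/24)w^3 - (1/4)w^2 + (1/24)w + 5/4
L_3(w) = (w + 5)(w + 3)(w - 1) / [35] = (1/35)w^3 + (1/5)w^2 + (1/5)w - 3/7
q(w) = 244·L_0 + 52·L_1 + 4·L_2 + (-8)·L_3
Only the coefficient of w^2 is needed; take it from each L_i and combine:
244·(0) + 52·(1/20) + 4·(-1/4) + (-8)·(1/5) = 0

0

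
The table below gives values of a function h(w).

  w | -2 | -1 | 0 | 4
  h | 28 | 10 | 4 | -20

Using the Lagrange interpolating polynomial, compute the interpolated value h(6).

Evaluate each Lagrange basis at w = 6:
L_0(6) = (7)·(6)·(2)/[(-1)·(-2)·(-6)] = -7
L_1(6) = (8)·(6)·(2)/[(1)·(-1)·(-5)] = 96/5
L_2(6) = (8)·(7)·(2)/[(2)·(1)·(-4)] = -14
L_3(6) = (8)·(7)·(6)/[(6)·(5)·(4)] = 14/5
Sum: 28·(-7) + 10·(96/5) + 4·(-14) + (-20)·(14/5) = -116

-116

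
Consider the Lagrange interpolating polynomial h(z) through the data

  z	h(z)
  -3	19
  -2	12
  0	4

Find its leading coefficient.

The leading coefficient equals the top divided difference h[-3,-2,0].
h[-3,-2] = (12 - 19) / (-2 - (-3)) = -7
h[-2,0] = (4 - 12) / (0 - (-2)) = -4
h[-3,-2,0] = (-4 - (-7)) / (0 - (-3)) = 1

1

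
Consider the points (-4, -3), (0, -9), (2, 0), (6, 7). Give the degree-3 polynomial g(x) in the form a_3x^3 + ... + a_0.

Build the Lagrange basis polynomials:
L_0(x) = x(x - 2)(x - 6) / [-240] = -(1/240)x^3 + (1/30)x^2 - (1/20)x
L_1(x) = (x + 4)(x - 2)(x - 6) / [48] = (1/48)x^3 - (1/12)x^2 - (5/12)x + 1
L_2(x) = (x + 4)x(x - 6) / [-48] = -(1/48)x^3 + (1/24)x^2 + (1/2)x
L_3(x) = (x + 4)x(x - 2) / [240] = (1/240)x^3 + (1/120)x^2 - (1/30)x
g(x) = (-3)·L_0 + (-9)·L_1 + 0·L_2 + 7·L_3
  (-3)·L_0(x) = (1/80)x^3 - (1/10)x^2 + (3/20)x
  (-9)·L_1(x) = -(3/16)x^3 + (3/4)x^2 + (15/4)x - 9
  0·L_2(x) = 0
  7·L_3(x) = (7/240)x^3 + (7/120)x^2 - (7/30)x
Adding term by term: -(7/48)x^3 + (17/24)x^2 + (11/3)x - 9

g(x) = -(7/48)x^3 + (17/24)x^2 + (11/3)x - 9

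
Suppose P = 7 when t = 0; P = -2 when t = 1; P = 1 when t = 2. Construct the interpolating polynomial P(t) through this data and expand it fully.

P(t) = 6t^2 - 15t + 7

Newton's divided differences:
P[0,1] = (-2 - 7) / (1 - 0) = -9
P[1,2] = (1 - (-2)) / (2 - 1) = 3
P[0,1,2] = (3 - (-9)) / (2 - 0) = 6
P(t) = 7 + (-9)·t + 6·t(t - 1)
Expanding: P(t) = 6t^2 - 15t + 7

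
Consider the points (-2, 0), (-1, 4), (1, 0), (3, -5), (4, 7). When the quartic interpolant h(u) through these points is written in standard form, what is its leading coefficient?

The leading coefficient equals the top divided difference h[-2,-1,1,3,4].
h[-2,-1] = (4 - 0) / (-1 - (-2)) = 4
h[-1,1] = (0 - 4) / (1 - (-1)) = -2
h[1,3] = (-5 - 0) / (3 - 1) = -5/2
h[3,4] = (7 - (-5)) / (4 - 3) = 12
h[-2,-1,1] = (-2 - 4) / (1 - (-2)) = -2
h[-1,1,3] = (-5/2 - (-2)) / (3 - (-1)) = -1/8
h[1,3,4] = (12 - (-5/2)) / (4 - 1) = 29/6
h[-2,-1,1,3] = (-1/8 - (-2)) / (3 - (-2)) = 3/8
h[-1,1,3,4] = (29/6 - (-1/8)) / (4 - (-1)) = 119/120
h[-2,-1,1,3,4] = (119/120 - 3/8) / (4 - (-2)) = 37/360

37/360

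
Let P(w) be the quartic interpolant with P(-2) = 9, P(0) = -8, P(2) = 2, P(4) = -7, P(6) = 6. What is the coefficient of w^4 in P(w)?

L_0(w) = w(w - 2)(w - 4)(w - 6) / [384] = (1/384)w^4 - (1/32)w^3 + (11/96)w^2 - (1/8)w
L_1(w) = (w + 2)(w - 2)(w - 4)(w - 6) / [-96] = -(1/96)w^4 + (5/48)w^3 - (5/24)w^2 - (5/12)w + 1
L_2(w) = (w + 2)w(w - 4)(w - 6) / [64] = (1/64)w^4 - (1/8)w^3 + (1/16)w^2 + (3/4)w
L_3(w) = (w + 2)w(w - 2)(w - 6) / [-96] = -(1/96)w^4 + (1/16)w^3 + (1/24)w^2 - (1/4)w
L_4(w) = (w + 2)w(w - 2)(w - 4) / [384] = (1/384)w^4 - (1/96)w^3 - (1/96)w^2 + (1/24)w
P(w) = 9·L_0 + (-8)·L_1 + 2·L_2 + (-7)·L_3 + 6·L_4
Only the coefficient of w^4 is needed; take it from each L_i and combine:
9·(1/384) + (-8)·(-1/96) + 2·(1/64) + (-7)·(-1/96) + 6·(1/384) = 29/128

29/128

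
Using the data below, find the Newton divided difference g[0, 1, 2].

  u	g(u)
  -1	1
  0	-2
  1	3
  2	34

g[0,1] = (3 - (-2)) / (1 - 0) = 5
g[1,2] = (34 - 3) / (2 - 1) = 31
g[0,1,2] = (31 - 5) / (2 - 0) = 13

13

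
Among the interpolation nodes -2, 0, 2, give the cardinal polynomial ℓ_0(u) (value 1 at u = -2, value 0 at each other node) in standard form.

ℓ_0(u) = u(u - 2) / [(-2)·(-4)]
       = (u^2 - 2u) / (8)

ℓ_0(u) = (1/8)u^2 - (1/4)u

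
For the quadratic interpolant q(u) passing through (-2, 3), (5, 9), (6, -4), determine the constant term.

617/28

L_0(u) = (u - 5)(u - 6) / [56] = (1/56)u^2 - (11/56)u + 15/28
L_1(u) = (u + 2)(u - 6) / [-7] = -(1/7)u^2 + (4/7)u + 12/7
L_2(u) = (u + 2)(u - 5) / [8] = (1/8)u^2 - (3/8)u - 5/4
q(u) = 3·L_0 + 9·L_1 + (-4)·L_2
Only the constant term is needed; take it from each L_i and combine:
3·(15/28) + 9·(12/7) + (-4)·(-5/4) = 617/28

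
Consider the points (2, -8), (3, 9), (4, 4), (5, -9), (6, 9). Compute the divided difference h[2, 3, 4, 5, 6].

25/24

h[2,3] = (9 - (-8)) / (3 - 2) = 17
h[3,4] = (4 - 9) / (4 - 3) = -5
h[4,5] = (-9 - 4) / (5 - 4) = -13
h[5,6] = (9 - (-9)) / (6 - 5) = 18
h[2,3,4] = (-5 - 17) / (4 - 2) = -11
h[3,4,5] = (-13 - (-5)) / (5 - 3) = -4
h[4,5,6] = (18 - (-13)) / (6 - 4) = 31/2
h[2,3,4,5] = (-4 - (-11)) / (5 - 2) = 7/3
h[3,4,5,6] = (31/2 - (-4)) / (6 - 3) = 13/2
h[2,3,4,5,6] = (13/2 - 7/3) / (6 - 2) = 25/24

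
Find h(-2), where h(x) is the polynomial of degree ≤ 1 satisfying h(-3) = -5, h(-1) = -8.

-13/2

Evaluate each Lagrange basis at x = -2:
L_0(-2) = (-1)/[(-2)] = 1/2
L_1(-2) = (1)/[(2)] = 1/2
Sum: (-5)·(1/2) + (-8)·(1/2) = -13/2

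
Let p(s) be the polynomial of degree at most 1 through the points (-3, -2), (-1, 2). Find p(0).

Evaluate each Lagrange basis at s = 0:
L_0(0) = (1)/[(-2)] = -1/2
L_1(0) = (3)/[(2)] = 3/2
Sum: (-2)·(-1/2) + 2·(3/2) = 4

4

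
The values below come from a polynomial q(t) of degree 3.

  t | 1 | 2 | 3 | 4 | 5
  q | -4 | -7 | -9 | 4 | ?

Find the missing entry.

46

The 4 known values determine q uniquely (degree ≤ 3).
L_0(5) = (3)·(2)·(1)/[(-1)·(-2)·(-3)] = -1
L_1(5) = (4)·(2)·(1)/[(1)·(-1)·(-2)] = 4
L_2(5) = (4)·(3)·(1)/[(2)·(1)·(-1)] = -6
L_3(5) = (4)·(3)·(2)/[(3)·(2)·(1)] = 4
Sum: (-4)·(-1) + (-7)·(4) + (-9)·(-6) + 4·(4) = 46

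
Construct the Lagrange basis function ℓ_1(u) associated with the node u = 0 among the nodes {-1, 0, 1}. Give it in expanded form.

ℓ_1(u) = (u + 1)(u - 1) / [(1)·(-1)]
       = (u^2 - 1) / (-1)

ℓ_1(u) = -u^2 + 1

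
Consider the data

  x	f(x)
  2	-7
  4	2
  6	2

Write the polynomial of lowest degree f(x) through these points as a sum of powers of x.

Build the Lagrange basis polynomials:
L_0(x) = (x - 4)(x - 6) / [8] = (1/8)x^2 - (5/4)x + 3
L_1(x) = (x - 2)(x - 6) / [-4] = -(1/4)x^2 + 2x - 3
L_2(x) = (x - 2)(x - 4) / [8] = (1/8)x^2 - (3/4)x + 1
f(x) = (-7)·L_0 + 2·L_1 + 2·L_2
  (-7)·L_0(x) = -(7/8)x^2 + (35/4)x - 21
  2·L_1(x) = -(1/2)x^2 + 4x - 6
  2·L_2(x) = (1/4)x^2 - (3/2)x + 2
Adding term by term: -(9/8)x^2 + (45/4)x - 25

f(x) = -(9/8)x^2 + (45/4)x - 25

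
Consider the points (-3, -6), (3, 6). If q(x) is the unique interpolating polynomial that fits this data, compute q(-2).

-4

Evaluate each Lagrange basis at x = -2:
L_0(-2) = (-5)/[(-6)] = 5/6
L_1(-2) = (1)/[(6)] = 1/6
Sum: (-6)·(5/6) + 6·(1/6) = -4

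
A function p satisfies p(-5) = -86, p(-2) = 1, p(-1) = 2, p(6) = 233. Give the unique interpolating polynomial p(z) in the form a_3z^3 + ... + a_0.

p(z) = z^3 + z^2 - 3z - 1

L_0(z) = (z + 2)(z + 1)(z - 6) / [-132] = -(1/132)z^3 + (1/44)z^2 + (4/33)z + 1/11
L_1(z) = (z + 5)(z + 1)(z - 6) / [24] = (1/24)z^3 - (31/24)z - 5/4
L_2(z) = (z + 5)(z + 2)(z - 6) / [-28] = -(1/28)z^3 - (1/28)z^2 + (8/7)z + 15/7
L_3(z) = (z + 5)(z + 2)(z + 1) / [616] = (1/616)z^3 + (1/77)z^2 + (17/616)z + 5/308
p(z) = (-86)·L_0 + 1·L_1 + 2·L_2 + 233·L_3
  (-86)·L_0(z) = (43/66)z^3 - (43/22)z^2 - (344/33)z - 86/11
  1·L_1(z) = (1/24)z^3 - (31/24)z - 5/4
  2·L_2(z) = -(1/14)z^3 - (1/14)z^2 + (16/7)z + 30/7
  233·L_3(z) = (233/616)z^3 + (233/77)z^2 + (3961/616)z + 1165/308
Adding term by term: z^3 + z^2 - 3z - 1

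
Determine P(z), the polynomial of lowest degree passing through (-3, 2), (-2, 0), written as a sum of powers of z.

L_0(z) = (z + 2) / [-1] = -z - 2
L_1(z) = (z + 3) / [1] = z + 3
P(z) = 2·L_0 + 0·L_1
  2·L_0(z) = -2z - 4
  0·L_1(z) = 0
Adding term by term: -2z - 4

P(z) = -2z - 4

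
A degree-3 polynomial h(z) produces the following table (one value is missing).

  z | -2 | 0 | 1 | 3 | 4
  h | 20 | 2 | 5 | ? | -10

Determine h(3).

The 4 known values determine h uniquely (degree ≤ 3).
Evaluate each Lagrange basis at z = 3:
L_0(3) = (3)·(2)·(-1)/[(-2)·(-3)·(-6)] = 1/6
L_1(3) = (5)·(2)·(-1)/[(2)·(-1)·(-4)] = -5/4
L_2(3) = (5)·(3)·(-1)/[(3)·(1)·(-3)] = 5/3
L_3(3) = (5)·(3)·(2)/[(6)·(4)·(3)] = 5/12
Sum: 20·(1/6) + 2·(-5/4) + 5·(5/3) + (-10)·(5/12) = 5

5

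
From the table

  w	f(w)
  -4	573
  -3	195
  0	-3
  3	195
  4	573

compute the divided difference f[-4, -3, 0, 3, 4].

2

f[-4,-3] = (195 - 573) / (-3 - (-4)) = -378
f[-3,0] = (-3 - 195) / (0 - (-3)) = -66
f[0,3] = (195 - (-3)) / (3 - 0) = 66
f[3,4] = (573 - 195) / (4 - 3) = 378
f[-4,-3,0] = (-66 - (-378)) / (0 - (-4)) = 78
f[-3,0,3] = (66 - (-66)) / (3 - (-3)) = 22
f[0,3,4] = (378 - 66) / (4 - 0) = 78
f[-4,-3,0,3] = (22 - 78) / (3 - (-4)) = -8
f[-3,0,3,4] = (78 - 22) / (4 - (-3)) = 8
f[-4,-3,0,3,4] = (8 - (-8)) / (4 - (-4)) = 2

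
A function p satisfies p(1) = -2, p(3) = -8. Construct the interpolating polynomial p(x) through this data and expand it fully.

p(x) = -3x + 1

L_0(x) = (x - 3) / [-2] = -(1/2)x + 3/2
L_1(x) = (x - 1) / [2] = (1/2)x - 1/2
p(x) = (-2)·L_0 + (-8)·L_1
  (-2)·L_0(x) = x - 3
  (-8)·L_1(x) = -4x + 4
Adding term by term: -3x + 1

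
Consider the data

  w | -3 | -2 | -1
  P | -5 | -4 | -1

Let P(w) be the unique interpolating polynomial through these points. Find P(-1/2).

L_0(-1/2) = (3/2)·(1/2)/[(-1)·(-2)] = 3/8
L_1(-1/2) = (5/2)·(1/2)/[(1)·(-1)] = -5/4
L_2(-1/2) = (5/2)·(3/2)/[(2)·(1)] = 15/8
Sum: (-5)·(3/8) + (-4)·(-5/4) + (-1)·(15/8) = 5/4

5/4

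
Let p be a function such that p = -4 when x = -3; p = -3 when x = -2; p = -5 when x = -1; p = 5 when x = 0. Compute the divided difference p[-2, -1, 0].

6

p[-2,-1] = (-5 - (-3)) / (-1 - (-2)) = -2
p[-1,0] = (5 - (-5)) / (0 - (-1)) = 10
p[-2,-1,0] = (10 - (-2)) / (0 - (-2)) = 6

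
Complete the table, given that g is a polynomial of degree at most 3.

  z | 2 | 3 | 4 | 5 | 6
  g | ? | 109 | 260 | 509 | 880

32

The 4 known values determine g uniquely (degree ≤ 3).
Evaluate each Lagrange basis at z = 2:
L_0(2) = (-2)·(-3)·(-4)/[(-1)·(-2)·(-3)] = 4
L_1(2) = (-1)·(-3)·(-4)/[(1)·(-1)·(-2)] = -6
L_2(2) = (-1)·(-2)·(-4)/[(2)·(1)·(-1)] = 4
L_3(2) = (-1)·(-2)·(-3)/[(3)·(2)·(1)] = -1
Sum: 109·(4) + 260·(-6) + 509·(4) + 880·(-1) = 32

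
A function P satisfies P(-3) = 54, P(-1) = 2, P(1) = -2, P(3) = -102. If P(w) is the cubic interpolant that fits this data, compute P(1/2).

Evaluate each Lagrange basis at w = 1/2:
L_0(1/2) = (3/2)·(-1/2)·(-5/2)/[(-2)·(-4)·(-6)] = -5/128
L_1(1/2) = (7/2)·(-1/2)·(-5/2)/[(2)·(-2)·(-4)] = 35/128
L_2(1/2) = (7/2)·(3/2)·(-5/2)/[(4)·(2)·(-2)] = 105/128
L_3(1/2) = (7/2)·(3/2)·(-1/2)/[(6)·(4)·(2)] = -7/128
Sum: 54·(-5/128) + 2·(35/128) + (-2)·(105/128) + (-102)·(-7/128) = 19/8

19/8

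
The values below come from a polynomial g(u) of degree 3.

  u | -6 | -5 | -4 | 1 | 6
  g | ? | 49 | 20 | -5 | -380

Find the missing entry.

100

The 4 known values determine g uniquely (degree ≤ 3).
Evaluate each Lagrange basis at u = -6:
L_0(-6) = (-2)·(-7)·(-12)/[(-1)·(-6)·(-11)] = 28/11
L_1(-6) = (-1)·(-7)·(-12)/[(1)·(-5)·(-10)] = -42/25
L_2(-6) = (-1)·(-2)·(-12)/[(6)·(5)·(-5)] = 4/25
L_3(-6) = (-1)·(-2)·(-7)/[(11)·(10)·(5)] = -7/275
Sum: 49·(28/11) + 20·(-42/25) + (-5)·(4/25) + (-380)·(-7/275) = 100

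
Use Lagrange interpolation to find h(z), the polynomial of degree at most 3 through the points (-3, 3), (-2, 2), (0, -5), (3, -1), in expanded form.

Build the Lagrange basis polynomials:
L_0(z) = (z + 2)z(z - 3) / [-18] = -(1/18)z^3 + (1/18)z^2 + (1/3)z
L_1(z) = (z + 3)z(z - 3) / [10] = (1/10)z^3 - (9/10)z
L_2(z) = (z + 3)(z + 2)(z - 3) / [-18] = -(1/18)z^3 - (1/9)z^2 + (1/2)z + 1
L_3(z) = (z + 3)(z + 2)z / [90] = (1/90)z^3 + (1/18)z^2 + (1/15)z
h(z) = 3·L_0 + 2·L_1 + (-5)·L_2 + (-1)·L_3
  3·L_0(z) = -(1/6)z^3 + (1/6)z^2 + z
  2·L_1(z) = (1/5)z^3 - (9/5)z
  (-5)·L_2(z) = (5/18)z^3 + (5/9)z^2 - (5/2)z - 5
  (-1)·L_3(z) = -(1/90)z^3 - (1/18)z^2 - (1/15)z
Adding term by term: (3/10)z^3 + (2/3)z^2 - (101/30)z - 5

h(z) = (3/10)z^3 + (2/3)z^2 - (101/30)z - 5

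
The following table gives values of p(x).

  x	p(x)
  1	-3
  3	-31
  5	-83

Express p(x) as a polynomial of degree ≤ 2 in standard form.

L_0(x) = (x - 3)(x - 5) / [8] = (1/8)x^2 - x + 15/8
L_1(x) = (x - 1)(x - 5) / [-4] = -(1/4)x^2 + (3/2)x - 5/4
L_2(x) = (x - 1)(x - 3) / [8] = (1/8)x^2 - (1/2)x + 3/8
p(x) = (-3)·L_0 + (-31)·L_1 + (-83)·L_2
  (-3)·L_0(x) = -(3/8)x^2 + 3x - 45/8
  (-31)·L_1(x) = (31/4)x^2 - (93/2)x + 155/4
  (-83)·L_2(x) = -(83/8)x^2 + (83/2)x - 249/8
Adding term by term: -3x^2 - 2x + 2

p(x) = -3x^2 - 2x + 2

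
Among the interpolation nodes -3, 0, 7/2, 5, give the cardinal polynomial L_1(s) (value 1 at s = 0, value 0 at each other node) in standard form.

L_1(s) = (s + 3)(s - 7/2)(s - 5) / [(3)·(-7/2)·(-5)]
       = (s^3 - (11/2)s^2 - 8s + 105/2) / (105/2)

L_1(s) = (2/105)s^3 - (11/105)s^2 - (16/105)s + 1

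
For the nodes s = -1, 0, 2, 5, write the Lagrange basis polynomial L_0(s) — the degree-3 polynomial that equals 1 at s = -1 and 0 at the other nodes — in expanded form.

L_0(s) = -(1/18)s^3 + (7/18)s^2 - (5/9)s

L_0(s) = s(s - 2)(s - 5) / [(-1)·(-3)·(-6)]
       = (s^3 - 7s^2 + 10s) / (-18)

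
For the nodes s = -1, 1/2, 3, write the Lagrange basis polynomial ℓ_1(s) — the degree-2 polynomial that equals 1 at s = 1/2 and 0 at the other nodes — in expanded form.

ℓ_1(s) = -(4/15)s^2 + (8/15)s + 4/5

ℓ_1(s) = (s + 1)(s - 3) / [(3/2)·(-5/2)]
       = (s^2 - 2s - 3) / (-15/4)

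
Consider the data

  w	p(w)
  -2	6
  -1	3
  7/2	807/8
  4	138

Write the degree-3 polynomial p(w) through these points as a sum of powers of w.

Newton's divided differences:
p[-2,-1] = (3 - 6) / (-1 - (-2)) = -3
p[-1,7/2] = (807/8 - 3) / (7/2 - (-1)) = 87/4
p[7/2,4] = (138 - 807/8) / (4 - 7/2) = 297/4
p[-2,-1,7/2] = (87/4 - (-3)) / (7/2 - (-2)) = 9/2
p[-1,7/2,4] = (297/4 - 87/4) / (4 - (-1)) = 21/2
p[-2,-1,7/2,4] = (21/2 - 9/2) / (4 - (-2)) = 1
p(w) = 6 + (-3)·(w + 2) + (9/2)·(w + 2)(w + 1) + 1·(w + 2)(w + 1)(w - 7/2)
Expanding: p(w) = w^3 + 4w^2 + 2w + 2

p(w) = w^3 + 4w^2 + 2w + 2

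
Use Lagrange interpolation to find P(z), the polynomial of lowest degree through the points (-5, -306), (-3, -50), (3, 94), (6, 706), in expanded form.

P(z) = 3z^3 + 2z^2 - 3z + 4

Build the Lagrange basis polynomials:
L_0(z) = (z + 3)(z - 3)(z - 6) / [-176] = -(1/176)z^3 + (3/88)z^2 + (9/176)z - 27/88
L_1(z) = (z + 5)(z - 3)(z - 6) / [108] = (1/108)z^3 - (1/27)z^2 - (1/4)z + 5/6
L_2(z) = (z + 5)(z + 3)(z - 6) / [-144] = -(1/144)z^3 - (1/72)z^2 + (11/48)z + 5/8
L_3(z) = (z + 5)(z + 3)(z - 3) / [297] = (1/297)z^3 + (5/297)z^2 - (1/33)z - 5/33
P(z) = (-306)·L_0 + (-50)·L_1 + 94·L_2 + 706·L_3
  (-306)·L_0(z) = (153/88)z^3 - (459/44)z^2 - (1377/88)z + 4131/44
  (-50)·L_1(z) = -(25/54)z^3 + (50/27)z^2 + (25/2)z - 125/3
  94·L_2(z) = -(47/72)z^3 - (47/36)z^2 + (517/24)z + 235/4
  706·L_3(z) = (706/297)z^3 + (3530/297)z^2 - (706/33)z - 3530/33
Adding term by term: 3z^3 + 2z^2 - 3z + 4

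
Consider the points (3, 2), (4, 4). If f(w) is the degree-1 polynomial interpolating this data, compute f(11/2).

7

Evaluate each Lagrange basis at w = 11/2:
L_0(11/2) = (3/2)/[(-1)] = -3/2
L_1(11/2) = (5/2)/[(1)] = 5/2
Sum: 2·(-3/2) + 4·(5/2) = 7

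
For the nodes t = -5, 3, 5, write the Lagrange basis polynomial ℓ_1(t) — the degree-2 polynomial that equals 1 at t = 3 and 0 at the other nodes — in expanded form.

ℓ_1(t) = (t + 5)(t - 5) / [(8)·(-2)]
       = (t^2 - 25) / (-16)

ℓ_1(t) = -(1/16)t^2 + 25/16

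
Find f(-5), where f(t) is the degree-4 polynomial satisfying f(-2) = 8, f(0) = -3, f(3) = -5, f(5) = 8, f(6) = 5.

L_0(-5) = (-5)·(-8)·(-10)·(-11)/[(-2)·(-5)·(-7)·(-8)] = 55/7
L_1(-5) = (-3)·(-8)·(-10)·(-11)/[(2)·(-3)·(-5)·(-6)] = -44/3
L_2(-5) = (-3)·(-5)·(-10)·(-11)/[(5)·(3)·(-2)·(-3)] = 55/3
L_3(-5) = (-3)·(-5)·(-8)·(-11)/[(7)·(5)·(2)·(-1)] = -132/7
L_4(-5) = (-3)·(-5)·(-8)·(-10)/[(8)·(6)·(3)·(1)] = 25/3
Sum: 8·(55/7) + (-3)·(-44/3) + (-5)·(55/3) + 8·(-132/7) + 5·(25/3) = -94

-94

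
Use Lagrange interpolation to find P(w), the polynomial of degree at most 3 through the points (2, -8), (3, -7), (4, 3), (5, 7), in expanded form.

Build the Lagrange basis polynomials:
L_0(w) = (w - 3)(w - 4)(w - 5) / [-6] = -(1/6)w^3 + 2w^2 - (47/6)w + 10
L_1(w) = (w - 2)(w - 4)(w - 5) / [2] = (1/2)w^3 - (11/2)w^2 + 19w - 20
L_2(w) = (w - 2)(w - 3)(w - 5) / [-2] = -(1/2)w^3 + 5w^2 - (31/2)w + 15
L_3(w) = (w - 2)(w - 3)(w - 4) / [6] = (1/6)w^3 - (3/2)w^2 + (13/3)w - 4
P(w) = (-8)·L_0 + (-7)·L_1 + 3·L_2 + 7·L_3
  (-8)·L_0(w) = (4/3)w^3 - 16w^2 + (188/3)w - 80
  (-7)·L_1(w) = -(7/2)w^3 + (77/2)w^2 - 133w + 140
  3·L_2(w) = -(3/2)w^3 + 15w^2 - (93/2)w + 45
  7·L_3(w) = (7/6)w^3 - (21/2)w^2 + (91/3)w - 28
Adding term by term: -(5/2)w^3 + 27w^2 - (173/2)w + 77

P(w) = -(5/2)w^3 + 27w^2 - (173/2)w + 77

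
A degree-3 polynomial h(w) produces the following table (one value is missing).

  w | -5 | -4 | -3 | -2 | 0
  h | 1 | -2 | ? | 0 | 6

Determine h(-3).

-2

The 4 known values determine h uniquely (degree ≤ 3).
L_0(-3) = (1)·(-1)·(-3)/[(-1)·(-3)·(-5)] = -1/5
L_1(-3) = (2)·(-1)·(-3)/[(1)·(-2)·(-4)] = 3/4
L_2(-3) = (2)·(1)·(-3)/[(3)·(2)·(-2)] = 1/2
L_3(-3) = (2)·(1)·(-1)/[(5)·(4)·(2)] = -1/20
Sum: 1·(-1/5) + (-2)·(3/4) + 0 + 6·(-1/20) = -2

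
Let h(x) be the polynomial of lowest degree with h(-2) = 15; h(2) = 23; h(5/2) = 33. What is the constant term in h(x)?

Build the Lagrange basis polynomials:
L_0(x) = (x - 2)(x - 5/2) / [18] = (1/18)x^2 - (1/4)x + 5/18
L_1(x) = (x + 2)(x - 5/2) / [-2] = -(1/2)x^2 + (1/4)x + 5/2
L_2(x) = (x + 2)(x - 2) / [9/4] = (4/9)x^2 - 16/9
h(x) = 15·L_0 + 23·L_1 + 33·L_2
Only the constant term is needed; take it from each L_i and combine:
15·(5/18) + 23·(5/2) + 33·(-16/9) = 3

3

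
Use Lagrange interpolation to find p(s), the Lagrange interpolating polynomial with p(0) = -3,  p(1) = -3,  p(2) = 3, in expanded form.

L_0(s) = (s - 1)(s - 2) / [2] = (1/2)s^2 - (3/2)s + 1
L_1(s) = s(s - 2) / [-1] = -s^2 + 2s
L_2(s) = s(s - 1) / [2] = (1/2)s^2 - (1/2)s
p(s) = (-3)·L_0 + (-3)·L_1 + 3·L_2
  (-3)·L_0(s) = -(3/2)s^2 + (9/2)s - 3
  (-3)·L_1(s) = 3s^2 - 6s
  3·L_2(s) = (3/2)s^2 - (3/2)s
Adding term by term: 3s^2 - 3s - 3

p(s) = 3s^2 - 3s - 3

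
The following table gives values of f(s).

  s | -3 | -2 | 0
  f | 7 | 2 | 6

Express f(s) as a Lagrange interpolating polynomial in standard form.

f(s) = (7/3)s^2 + (20/3)s + 6

Build the Lagrange basis polynomials:
L_0(s) = (s + 2)s / [3] = (1/3)s^2 + (2/3)s
L_1(s) = (s + 3)s / [-2] = -(1/2)s^2 - (3/2)s
L_2(s) = (s + 3)(s + 2) / [6] = (1/6)s^2 + (5/6)s + 1
f(s) = 7·L_0 + 2·L_1 + 6·L_2
  7·L_0(s) = (7/3)s^2 + (14/3)s
  2·L_1(s) = -s^2 - 3s
  6·L_2(s) = s^2 + 5s + 6
Adding term by term: (7/3)s^2 + (20/3)s + 6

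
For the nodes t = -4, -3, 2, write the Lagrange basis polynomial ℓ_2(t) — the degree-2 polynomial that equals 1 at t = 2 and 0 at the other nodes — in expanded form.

ℓ_2(t) = (1/30)t^2 + (7/30)t + 2/5

ℓ_2(t) = (t + 4)(t + 3) / [(6)·(5)]
       = (t^2 + 7t + 12) / (30)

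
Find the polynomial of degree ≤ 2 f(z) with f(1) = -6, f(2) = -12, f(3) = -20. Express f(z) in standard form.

Newton's divided differences:
f[1,2] = (-12 - (-6)) / (2 - 1) = -6
f[2,3] = (-20 - (-12)) / (3 - 2) = -8
f[1,2,3] = (-8 - (-6)) / (3 - 1) = -1
f(z) = -6 + (-6)·(z - 1) + (-1)·(z - 1)(z - 2)
Expanding: f(z) = -z^2 - 3z - 2

f(z) = -z^2 - 3z - 2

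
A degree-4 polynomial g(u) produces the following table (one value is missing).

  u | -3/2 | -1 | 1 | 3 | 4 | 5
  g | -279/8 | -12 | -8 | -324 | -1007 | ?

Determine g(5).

The 5 known values determine g uniquely (degree ≤ 4).
Evaluate each Lagrange basis at u = 5:
L_0(5) = (6)·(4)·(2)·(1)/[(-1/2)·(-5/2)·(-9/2)·(-11/2)] = 256/165
L_1(5) = (13/2)·(4)·(2)·(1)/[(1/2)·(-2)·(-4)·(-5)] = -13/5
L_2(5) = (13/2)·(6)·(2)·(1)/[(5/2)·(2)·(-2)·(-3)] = 13/5
L_3(5) = (13/2)·(6)·(4)·(1)/[(9/2)·(4)·(2)·(-1)] = -13/3
L_4(5) = (13/2)·(6)·(4)·(2)/[(11/2)·(5)·(3)·(1)] = 208/55
Sum: (-279/8)·(256/165) + (-12)·(-13/5) + (-8)·(13/5) + (-324)·(-13/3) + (-1007)·(208/55) = -2448

-2448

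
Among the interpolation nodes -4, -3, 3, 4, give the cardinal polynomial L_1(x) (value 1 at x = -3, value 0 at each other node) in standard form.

L_1(x) = (1/42)x^3 - (1/14)x^2 - (8/21)x + 8/7

L_1(x) = (x + 4)(x - 3)(x - 4) / [(1)·(-6)·(-7)]
       = (x^3 - 3x^2 - 16x + 48) / (42)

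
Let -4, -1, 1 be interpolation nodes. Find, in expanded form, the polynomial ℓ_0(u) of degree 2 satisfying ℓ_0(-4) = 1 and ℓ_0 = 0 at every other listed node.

ℓ_0(u) = (1/15)u^2 - 1/15

ℓ_0(u) = (u + 1)(u - 1) / [(-3)·(-5)]
       = (u^2 - 1) / (15)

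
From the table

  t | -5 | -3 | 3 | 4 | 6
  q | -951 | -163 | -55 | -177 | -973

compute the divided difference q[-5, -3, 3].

q[-5,-3] = (-163 - (-951)) / (-3 - (-5)) = 394
q[-3,3] = (-55 - (-163)) / (3 - (-3)) = 18
q[-5,-3,3] = (18 - 394) / (3 - (-5)) = -47

-47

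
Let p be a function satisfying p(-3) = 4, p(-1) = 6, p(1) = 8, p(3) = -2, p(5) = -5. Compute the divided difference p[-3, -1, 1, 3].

-1/4

p[-3,-1] = (6 - 4) / (-1 - (-3)) = 1
p[-1,1] = (8 - 6) / (1 - (-1)) = 1
p[1,3] = (-2 - 8) / (3 - 1) = -5
p[-3,-1,1] = (1 - 1) / (1 - (-3)) = 0
p[-1,1,3] = (-5 - 1) / (3 - (-1)) = -3/2
p[-3,-1,1,3] = (-3/2 - 0) / (3 - (-3)) = -1/4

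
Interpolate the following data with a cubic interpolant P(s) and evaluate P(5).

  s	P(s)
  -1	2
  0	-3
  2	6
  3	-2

Evaluate each Lagrange basis at s = 5:
L_0(5) = (5)·(3)·(2)/[(-1)·(-3)·(-4)] = -5/2
L_1(5) = (6)·(3)·(2)/[(1)·(-2)·(-3)] = 6
L_2(5) = (6)·(5)·(2)/[(3)·(2)·(-1)] = -10
L_3(5) = (6)·(5)·(3)/[(4)·(3)·(1)] = 15/2
Sum: 2·(-5/2) + (-3)·(6) + 6·(-10) + (-2)·(15/2) = -98

-98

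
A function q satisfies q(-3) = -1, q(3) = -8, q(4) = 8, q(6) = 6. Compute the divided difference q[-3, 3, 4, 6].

q[-3,3] = (-8 - (-1)) / (3 - (-3)) = -7/6
q[3,4] = (8 - (-8)) / (4 - 3) = 16
q[4,6] = (6 - 8) / (6 - 4) = -1
q[-3,3,4] = (16 - (-7/6)) / (4 - (-3)) = 103/42
q[3,4,6] = (-1 - 16) / (6 - 3) = -17/3
q[-3,3,4,6] = (-17/3 - 103/42) / (6 - (-3)) = -341/378

-341/378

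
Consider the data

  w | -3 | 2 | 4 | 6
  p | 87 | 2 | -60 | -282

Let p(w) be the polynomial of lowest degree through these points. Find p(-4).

188

Using Newton's divided-difference form:
p[-3,2] = (2 - 87) / (2 - (-3)) = -17
p[2,4] = (-60 - 2) / (4 - 2) = -31
p[4,6] = (-282 - (-60)) / (6 - 4) = -111
p[-3,2,4] = (-31 - (-17)) / (4 - (-3)) = -2
p[2,4,6] = (-111 - (-31)) / (6 - 2) = -20
p[-3,2,4,6] = (-20 - (-2)) / (6 - (-3)) = -2
p(-4) = 87 + (-17)·(-1) + (-2)·(-1)·(-6) + (-2)·(-1)·(-6)·(-8) = 188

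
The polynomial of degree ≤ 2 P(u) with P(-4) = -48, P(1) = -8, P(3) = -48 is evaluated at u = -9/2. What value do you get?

L_0(-9/2) = (-11/2)·(-15/2)/[(-5)·(-7)] = 33/28
L_1(-9/2) = (-1/2)·(-15/2)/[(5)·(-2)] = -3/8
L_2(-9/2) = (-1/2)·(-11/2)/[(7)·(2)] = 11/56
Sum: (-48)·(33/28) + (-8)·(-3/8) + (-48)·(11/56) = -63

-63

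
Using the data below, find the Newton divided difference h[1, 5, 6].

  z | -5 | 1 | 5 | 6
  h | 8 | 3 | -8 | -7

3/4

h[1,5] = (-8 - 3) / (5 - 1) = -11/4
h[5,6] = (-7 - (-8)) / (6 - 5) = 1
h[1,5,6] = (1 - (-11/4)) / (6 - 1) = 3/4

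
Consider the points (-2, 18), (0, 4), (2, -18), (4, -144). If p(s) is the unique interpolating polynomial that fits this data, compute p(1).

0

Evaluate each Lagrange basis at s = 1:
L_0(1) = (1)·(-1)·(-3)/[(-2)·(-4)·(-6)] = -1/16
L_1(1) = (3)·(-1)·(-3)/[(2)·(-2)·(-4)] = 9/16
L_2(1) = (3)·(1)·(-3)/[(4)·(2)·(-2)] = 9/16
L_3(1) = (3)·(1)·(-1)/[(6)·(4)·(2)] = -1/16
Sum: 18·(-1/16) + 4·(9/16) + (-18)·(9/16) + (-144)·(-1/16) = 0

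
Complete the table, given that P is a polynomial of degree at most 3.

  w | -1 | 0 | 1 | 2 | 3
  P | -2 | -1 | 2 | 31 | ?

110

The 4 known values determine P uniquely (degree ≤ 3).
L_0(3) = (3)·(2)·(1)/[(-1)·(-2)·(-3)] = -1
L_1(3) = (4)·(2)·(1)/[(1)·(-1)·(-2)] = 4
L_2(3) = (4)·(3)·(1)/[(2)·(1)·(-1)] = -6
L_3(3) = (4)·(3)·(2)/[(3)·(2)·(1)] = 4
Sum: (-2)·(-1) + (-1)·(4) + 2·(-6) + 31·(4) = 110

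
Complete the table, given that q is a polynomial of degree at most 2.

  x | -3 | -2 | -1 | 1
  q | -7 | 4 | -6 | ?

-89

The 3 known values determine q uniquely (degree ≤ 2).
Evaluate each Lagrange basis at x = 1:
L_0(1) = (3)·(2)/[(-1)·(-2)] = 3
L_1(1) = (4)·(2)/[(1)·(-1)] = -8
L_2(1) = (4)·(3)/[(2)·(1)] = 6
Sum: (-7)·(3) + 4·(-8) + (-6)·(6) = -89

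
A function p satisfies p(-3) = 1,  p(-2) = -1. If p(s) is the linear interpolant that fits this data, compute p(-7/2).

2

Evaluate each Lagrange basis at s = -7/2:
L_0(-7/2) = (-3/2)/[(-1)] = 3/2
L_1(-7/2) = (-1/2)/[(1)] = -1/2
Sum: 1·(3/2) + (-1)·(-1/2) = 2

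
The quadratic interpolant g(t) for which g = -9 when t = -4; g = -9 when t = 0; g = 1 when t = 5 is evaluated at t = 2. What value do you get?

L_0(2) = (2)·(-3)/[(-4)·(-9)] = -1/6
L_1(2) = (6)·(-3)/[(4)·(-5)] = 9/10
L_2(2) = (6)·(2)/[(9)·(5)] = 4/15
Sum: (-9)·(-1/6) + (-9)·(9/10) + 1·(4/15) = -19/3

-19/3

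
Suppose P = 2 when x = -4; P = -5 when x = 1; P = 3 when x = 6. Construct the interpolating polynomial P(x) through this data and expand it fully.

P(x) = (3/10)x^2 - (1/2)x - 24/5

Build the Lagrange basis polynomials:
L_0(x) = (x - 1)(x - 6) / [50] = (1/50)x^2 - (7/50)x + 3/25
L_1(x) = (x + 4)(x - 6) / [-25] = -(1/25)x^2 + (2/25)x + 24/25
L_2(x) = (x + 4)(x - 1) / [50] = (1/50)x^2 + (3/50)x - 2/25
P(x) = 2·L_0 + (-5)·L_1 + 3·L_2
  2·L_0(x) = (1/25)x^2 - (7/25)x + 6/25
  (-5)·L_1(x) = (1/5)x^2 - (2/5)x - 24/5
  3·L_2(x) = (3/50)x^2 + (9/50)x - 6/25
Adding term by term: (3/10)x^2 - (1/2)x - 24/5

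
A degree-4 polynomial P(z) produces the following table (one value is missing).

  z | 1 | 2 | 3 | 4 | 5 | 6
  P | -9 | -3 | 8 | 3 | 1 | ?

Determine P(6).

The 5 known values determine P uniquely (degree ≤ 4).
Evaluate each Lagrange basis at z = 6:
L_0(6) = (4)·(3)·(2)·(1)/[(-1)·(-2)·(-3)·(-4)] = 1
L_1(6) = (5)·(3)·(2)·(1)/[(1)·(-1)·(-2)·(-3)] = -5
L_2(6) = (5)·(4)·(2)·(1)/[(2)·(1)·(-1)·(-2)] = 10
L_3(6) = (5)·(4)·(3)·(1)/[(3)·(2)·(1)·(-1)] = -10
L_4(6) = (5)·(4)·(3)·(2)/[(4)·(3)·(2)·(1)] = 5
Sum: (-9)·(1) + (-3)·(-5) + 8·(10) + 3·(-10) + 1·(5) = 61

61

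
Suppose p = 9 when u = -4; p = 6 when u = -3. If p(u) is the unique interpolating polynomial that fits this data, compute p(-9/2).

Evaluate each Lagrange basis at u = -9/2:
L_0(-9/2) = (-3/2)/[(-1)] = 3/2
L_1(-9/2) = (-1/2)/[(1)] = -1/2
Sum: 9·(3/2) + 6·(-1/2) = 21/2

21/2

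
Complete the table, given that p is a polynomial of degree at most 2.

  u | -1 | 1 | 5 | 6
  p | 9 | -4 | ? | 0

The 3 known values determine p uniquely (degree ≤ 2).
L_0(5) = (4)·(-1)/[(-2)·(-7)] = -2/7
L_1(5) = (6)·(-1)/[(2)·(-5)] = 3/5
L_2(5) = (6)·(4)/[(7)·(5)] = 24/35
Sum: 9·(-2/7) + (-4)·(3/5) + 0 = -174/35

-174/35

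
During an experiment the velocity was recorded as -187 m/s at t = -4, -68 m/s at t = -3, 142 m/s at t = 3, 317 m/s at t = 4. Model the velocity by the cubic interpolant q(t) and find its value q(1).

8

Using Newton's divided-difference form:
q[-4,-3] = (-68 - (-187)) / (-3 - (-4)) = 119
q[-3,3] = (142 - (-68)) / (3 - (-3)) = 35
q[3,4] = (317 - 142) / (4 - 3) = 175
q[-4,-3,3] = (35 - 119) / (3 - (-4)) = -12
q[-3,3,4] = (175 - 35) / (4 - (-3)) = 20
q[-4,-3,3,4] = (20 - (-12)) / (4 - (-4)) = 4
q(1) = -187 + 119·(5) + (-12)·(5)·(4) + 4·(5)·(4)·(-2) = 8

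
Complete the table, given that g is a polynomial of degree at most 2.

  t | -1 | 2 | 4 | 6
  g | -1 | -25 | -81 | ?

The 3 known values determine g uniquely (degree ≤ 2).
Evaluate each Lagrange basis at t = 6:
L_0(6) = (4)·(2)/[(-3)·(-5)] = 8/15
L_1(6) = (7)·(2)/[(3)·(-2)] = -7/3
L_2(6) = (7)·(4)/[(5)·(2)] = 14/5
Sum: (-1)·(8/15) + (-25)·(-7/3) + (-81)·(14/5) = -169

-169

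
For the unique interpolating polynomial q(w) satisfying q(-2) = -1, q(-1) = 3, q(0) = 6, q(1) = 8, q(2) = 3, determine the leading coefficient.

-1/4

The leading coefficient equals the top divided difference q[-2,-1,0,1,2].
q[-2,-1] = (3 - (-1)) / (-1 - (-2)) = 4
q[-1,0] = (6 - 3) / (0 - (-1)) = 3
q[0,1] = (8 - 6) / (1 - 0) = 2
q[1,2] = (3 - 8) / (2 - 1) = -5
q[-2,-1,0] = (3 - 4) / (0 - (-2)) = -1/2
q[-1,0,1] = (2 - 3) / (1 - (-1)) = -1/2
q[0,1,2] = (-5 - 2) / (2 - 0) = -7/2
q[-2,-1,0,1] = (-1/2 - (-1/2)) / (1 - (-2)) = 0
q[-1,0,1,2] = (-7/2 - (-1/2)) / (2 - (-1)) = -1
q[-2,-1,0,1,2] = (-1 - 0) / (2 - (-2)) = -1/4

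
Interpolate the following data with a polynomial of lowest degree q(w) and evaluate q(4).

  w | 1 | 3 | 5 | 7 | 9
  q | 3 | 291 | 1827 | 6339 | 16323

L_0(4) = (1)·(-1)·(-3)·(-5)/[(-2)·(-4)·(-6)·(-8)] = -5/128
L_1(4) = (3)·(-1)·(-3)·(-5)/[(2)·(-2)·(-4)·(-6)] = 15/32
L_2(4) = (3)·(1)·(-3)·(-5)/[(4)·(2)·(-2)·(-4)] = 45/64
L_3(4) = (3)·(1)·(-1)·(-5)/[(6)·(4)·(2)·(-2)] = -5/32
L_4(4) = (3)·(1)·(-1)·(-3)/[(8)·(6)·(4)·(2)] = 3/128
Sum: 3·(-5/128) + 291·(15/32) + 1827·(45/64) + 6339·(-5/32) + 16323·(3/128) = 813

813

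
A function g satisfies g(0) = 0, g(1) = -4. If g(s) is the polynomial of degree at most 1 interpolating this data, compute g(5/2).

-10

Evaluate each Lagrange basis at s = 5/2:
L_0(5/2) = (3/2)/[(-1)] = -3/2
L_1(5/2) = (5/2)/[(1)] = 5/2
Sum: 0 + (-4)·(5/2) = -10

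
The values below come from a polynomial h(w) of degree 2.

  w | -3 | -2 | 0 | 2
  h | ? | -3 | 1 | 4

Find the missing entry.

-43/8

The 3 known values determine h uniquely (degree ≤ 2).
Evaluate each Lagrange basis at w = -3:
L_0(-3) = (-3)·(-5)/[(-2)·(-4)] = 15/8
L_1(-3) = (-1)·(-5)/[(2)·(-2)] = -5/4
L_2(-3) = (-1)·(-3)/[(4)·(2)] = 3/8
Sum: (-3)·(15/8) + 1·(-5/4) + 4·(3/8) = -43/8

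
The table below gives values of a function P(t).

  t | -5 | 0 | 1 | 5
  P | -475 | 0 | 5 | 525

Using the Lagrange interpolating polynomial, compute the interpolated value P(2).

36

Evaluate each Lagrange basis at t = 2:
L_0(2) = (2)·(1)·(-3)/[(-5)·(-6)·(-10)] = 1/50
L_1(2) = (7)·(1)·(-3)/[(5)·(-1)·(-5)] = -21/25
L_2(2) = (7)·(2)·(-3)/[(6)·(1)·(-4)] = 7/4
L_3(2) = (7)·(2)·(1)/[(10)·(5)·(4)] = 7/100
Sum: (-475)·(1/50) + 0 + 5·(7/4) + 525·(7/100) = 36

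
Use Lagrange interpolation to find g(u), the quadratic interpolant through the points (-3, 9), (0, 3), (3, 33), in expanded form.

L_0(u) = u(u - 3) / [18] = (1/18)u^2 - (1/6)u
L_1(u) = (u + 3)(u - 3) / [-9] = -(1/9)u^2 + 1
L_2(u) = (u + 3)u / [18] = (1/18)u^2 + (1/6)u
g(u) = 9·L_0 + 3·L_1 + 33·L_2
  9·L_0(u) = (1/2)u^2 - (3/2)u
  3·L_1(u) = -(1/3)u^2 + 3
  33·L_2(u) = (11/6)u^2 + (11/2)u
Adding term by term: 2u^2 + 4u + 3

g(u) = 2u^2 + 4u + 3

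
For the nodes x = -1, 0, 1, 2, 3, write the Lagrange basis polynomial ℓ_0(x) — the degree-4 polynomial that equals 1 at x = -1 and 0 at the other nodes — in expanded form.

ℓ_0(x) = x(x - 1)(x - 2)(x - 3) / [(-1)·(-2)·(-3)·(-4)]
       = (x^4 - 6x^3 + 11x^2 - 6x) / (24)

ℓ_0(x) = (1/24)x^4 - (1/4)x^3 + (11/24)x^2 - (1/4)x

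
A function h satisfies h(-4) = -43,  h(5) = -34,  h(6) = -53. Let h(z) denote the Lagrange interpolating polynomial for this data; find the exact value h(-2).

-13

L_0(-2) = (-7)·(-8)/[(-9)·(-10)] = 28/45
L_1(-2) = (2)·(-8)/[(9)·(-1)] = 16/9
L_2(-2) = (2)·(-7)/[(10)·(1)] = -7/5
Sum: (-43)·(28/45) + (-34)·(16/9) + (-53)·(-7/5) = -13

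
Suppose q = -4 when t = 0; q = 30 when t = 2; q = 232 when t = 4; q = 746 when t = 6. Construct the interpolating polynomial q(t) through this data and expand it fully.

Build the Lagrange basis polynomials:
L_0(t) = (t - 2)(t - 4)(t - 6) / [-48] = -(1/48)t^3 + (1/4)t^2 - (11/12)t + 1
L_1(t) = t(t - 4)(t - 6) / [16] = (1/16)t^3 - (5/8)t^2 + (3/2)t
L_2(t) = t(t - 2)(t - 6) / [-16] = -(1/16)t^3 + (1/2)t^2 - (3/4)t
L_3(t) = t(t - 2)(t - 4) / [48] = (1/48)t^3 - (1/8)t^2 + (1/6)t
q(t) = (-4)·L_0 + 30·L_1 + 232·L_2 + 746·L_3
  (-4)·L_0(t) = (1/12)t^3 - t^2 + (11/3)t - 4
  30·L_1(t) = (15/8)t^3 - (75/4)t^2 + 45t
  232·L_2(t) = -(29/2)t^3 + 116t^2 - 174t
  746·L_3(t) = (373/24)t^3 - (373/4)t^2 + (373/3)t
Adding term by term: 3t^3 + 3t^2 - t - 4

q(t) = 3t^3 + 3t^2 - t - 4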